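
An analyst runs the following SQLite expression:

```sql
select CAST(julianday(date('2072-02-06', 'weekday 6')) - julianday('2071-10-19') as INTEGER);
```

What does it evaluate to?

110

`weekday 6` advances to the next Saturday; 2072-02-06 is already a Saturday, so it stays at 2072-02-06.
12 days remain in October 2071 after the 19th (31 − 19).
November 2071: 30 days.
December 2071: 31 days.
January 2072: 31 days.
Then 6 days into February 2072.
Total: 12 + 30 + 31 + 31 + 6 = 110.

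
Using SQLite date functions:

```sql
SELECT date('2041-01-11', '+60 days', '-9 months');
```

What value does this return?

2040-06-12

Applying '+60 days' to 2041-01-11: counting 60 days forward gives 2041-03-12.
Adding -9 months to 2041-03-12 gives 2040-06-12.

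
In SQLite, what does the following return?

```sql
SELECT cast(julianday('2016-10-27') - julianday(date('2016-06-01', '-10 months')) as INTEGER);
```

Adding -10 months to 2016-06-01 gives 2015-08-01.
30 days remain in August 2015 after the 1st (31 − 1).
Full months from September 2015 through September 2016 contribute their day counts.
Then 27 days into October 2016.
Total: 30 + 30 + 31 + 30 + 31 + 31 + 29 + 31 + 30 + 31 + 30 + 31 + 31 + 30 + 27 = 453.

453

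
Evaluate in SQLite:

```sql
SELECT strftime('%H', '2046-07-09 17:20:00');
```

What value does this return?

17

`%H` extracts the 2-digit hour (00-23): 17.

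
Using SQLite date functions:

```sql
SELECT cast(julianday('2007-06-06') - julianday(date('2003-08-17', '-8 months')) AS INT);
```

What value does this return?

1632

Adding -8 months to 2003-08-17 gives 2002-12-17.
14 days remain in December 2002 after the 17th (31 − 17).
Full months from January 2003 through May 2007 contribute their day counts.
Then 6 days into June 2007.
Total: 14 + 31 + 28 + 31 + 30 + 31 + 30 + 31 + 31 + 30 + 31 + 30 + 31 + 31 + 29 + 31 + 30 + 31 + 30 + 31 + 31 + 30 + 31 + 30 + 31 + 31 + 28 + 31 + 30 + 31 + 30 + 31 + 31 + 30 + 31 + 30 + 31 + 31 + 28 + 31 + 30 + 31 + 30 + 31 + 31 + 30 + 31 + 30 + 31 + 31 + 28 + 31 + 30 + 31 + 6 = 1632.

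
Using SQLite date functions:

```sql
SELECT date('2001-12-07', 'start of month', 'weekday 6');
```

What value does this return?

`start of month` rewinds 2001-12-07 to 2001-12-01.
`weekday 6` advances to the next Saturday; 2001-12-01 is already a Saturday, so it stays at 2001-12-01.

2001-12-01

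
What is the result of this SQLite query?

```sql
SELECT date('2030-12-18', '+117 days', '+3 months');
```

Applying '+117 days' to 2030-12-18: counting 117 days forward gives 2031-04-14.
Adding +3 months to 2031-04-14 gives 2031-07-14.

2031-07-14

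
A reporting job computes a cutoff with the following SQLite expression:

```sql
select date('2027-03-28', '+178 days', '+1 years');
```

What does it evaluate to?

2028-09-22

Applying '+178 days' to 2027-03-28: counting 178 days forward gives 2027-09-22.
Adding +1 year to 2027-09-22 gives 2028-09-22.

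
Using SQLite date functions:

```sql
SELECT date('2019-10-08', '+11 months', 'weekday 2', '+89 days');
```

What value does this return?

Adding +11 months to 2019-10-08 gives 2020-09-08.
`weekday 2` advances to the next Tuesday; 2020-09-08 is already a Tuesday, so it stays at 2020-09-08.
Applying '+89 days' to 2020-09-08: counting 89 days forward gives 2020-12-06.

2020-12-06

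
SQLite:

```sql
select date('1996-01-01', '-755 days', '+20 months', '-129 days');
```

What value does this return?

1995-03-31

Applying '-755 days' to 1996-01-01: counting 755 days back gives 1993-12-07.
Adding +20 months to 1993-12-07 gives 1995-08-07.
Applying '-129 days' to 1995-08-07: counting 129 days back gives 1995-03-31.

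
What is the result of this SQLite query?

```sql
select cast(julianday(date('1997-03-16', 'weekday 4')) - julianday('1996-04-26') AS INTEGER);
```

`weekday 4` advances to the next Thursday; 1997-03-16 is a Sunday, so it moves forward to 1997-03-20.
4 days remain in April 1996 after the 26th (30 − 26).
Full months from May 1996 through February 1997 contribute their day counts.
Then 20 days into March 1997.
Total: 4 + 31 + 30 + 31 + 31 + 30 + 31 + 30 + 31 + 31 + 28 + 20 = 328.

328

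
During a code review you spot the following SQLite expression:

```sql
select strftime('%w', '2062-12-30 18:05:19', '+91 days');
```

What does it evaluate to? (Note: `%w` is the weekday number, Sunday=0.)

First apply '+91 days': 2062-12-30 18:05:19 → 2063-03-31 18:05:19.
2063-03-31 is a Saturday; with Sunday=0 that is 6.

6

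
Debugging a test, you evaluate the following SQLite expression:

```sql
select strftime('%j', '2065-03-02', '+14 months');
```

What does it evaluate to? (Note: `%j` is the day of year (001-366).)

122

First apply '+14 months': 2065-03-02 → 2066-05-02.
Day-of-year for 2066-05-02: days since 2066-01-01 inclusive = 122, zero-padded to 122.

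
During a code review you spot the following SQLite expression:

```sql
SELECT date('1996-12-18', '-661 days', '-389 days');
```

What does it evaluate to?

1994-02-02

Applying '-661 days' to 1996-12-18: counting 661 days back gives 1995-02-26.
Applying '-389 days' to 1995-02-26: counting 389 days back gives 1994-02-02.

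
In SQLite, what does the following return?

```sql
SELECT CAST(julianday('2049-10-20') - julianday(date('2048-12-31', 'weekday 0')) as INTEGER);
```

`weekday 0` advances to the next Sunday; 2048-12-31 is a Thursday, so it moves forward to 2049-01-03.
28 days remain in January 2049 after the 3rd (31 − 3).
Full months from February 2049 through September 2049 contribute their day counts.
Then 20 days into October 2049.
Total: 28 + 28 + 31 + 30 + 31 + 30 + 31 + 31 + 30 + 20 = 290.

290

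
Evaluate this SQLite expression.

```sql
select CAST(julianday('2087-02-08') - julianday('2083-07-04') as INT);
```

27 days remain in July 2083 after the 4th (31 − 4).
Full months from August 2083 through January 2087 contribute their day counts.
Then 8 days into February 2087.
Total: 27 + 31 + 30 + 31 + 30 + 31 + 31 + 29 + 31 + 30 + 31 + 30 + 31 + 31 + 30 + 31 + 30 + 31 + 31 + 28 + 31 + 30 + 31 + 30 + 31 + 31 + 30 + 31 + 30 + 31 + 31 + 28 + 31 + 30 + 31 + 30 + 31 + 31 + 30 + 31 + 30 + 31 + 31 + 8 = 1315.

1315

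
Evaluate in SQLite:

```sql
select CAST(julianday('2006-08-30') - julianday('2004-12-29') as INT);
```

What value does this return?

609

2 days remain in December 2004 after the 29th (31 − 29).
Full months from January 2005 through July 2006 contribute their day counts.
Then 30 days into August 2006.
Total: 2 + 31 + 28 + 31 + 30 + 31 + 30 + 31 + 31 + 30 + 31 + 30 + 31 + 31 + 28 + 31 + 30 + 31 + 30 + 31 + 30 = 609.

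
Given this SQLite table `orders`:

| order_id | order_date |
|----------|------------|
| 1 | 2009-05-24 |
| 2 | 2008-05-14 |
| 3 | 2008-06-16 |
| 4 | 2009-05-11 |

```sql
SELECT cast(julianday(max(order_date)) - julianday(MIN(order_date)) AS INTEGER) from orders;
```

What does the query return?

MIN = 2008-05-14, MAX = 2009-05-24.
17 days remain in May 2008 after the 14th (31 − 14).
Full months from June 2008 through April 2009 contribute their day counts.
Then 24 days into May 2009.
Total: 17 + 30 + 31 + 31 + 30 + 31 + 30 + 31 + 31 + 28 + 31 + 30 + 24 = 375.

375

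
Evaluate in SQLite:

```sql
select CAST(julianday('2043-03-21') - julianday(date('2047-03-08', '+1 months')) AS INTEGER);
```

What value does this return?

Adding +1 month to 2047-03-08 gives 2047-04-08.
10 days remain in March 2043 after the 21st (31 − 21).
Full months from April 2043 through March 2047 contribute their day counts.
Then 8 days into April 2047.
Total: 10 + 30 + 31 + 30 + 31 + 31 + 30 + 31 + 30 + 31 + 31 + 29 + 31 + 30 + 31 + 30 + 31 + 31 + 30 + 31 + 30 + 31 + 31 + 28 + 31 + 30 + 31 + 30 + 31 + 31 + 30 + 31 + 30 + 31 + 31 + 28 + 31 + 30 + 31 + 30 + 31 + 31 + 30 + 31 + 30 + 31 + 31 + 28 + 31 + 8 = 1479.
The subtraction is earlier − later, so the result is −1479 → -1479.

-1479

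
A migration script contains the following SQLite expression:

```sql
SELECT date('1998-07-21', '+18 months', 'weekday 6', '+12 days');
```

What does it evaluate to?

2000-02-03

Adding +18 months to 1998-07-21 gives 2000-01-21.
`weekday 6` advances to the next Saturday; 2000-01-21 is a Friday, so it moves forward to 2000-01-22.
January 2000 has 31 days; 9 remain after the 22nd, so 10 days reach 2000-02-01.
Advancing 2 more days within February lands on 2000-02-03.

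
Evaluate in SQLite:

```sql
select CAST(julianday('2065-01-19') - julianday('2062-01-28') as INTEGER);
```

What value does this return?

3 days remain in January 2062 after the 28th (31 − 28).
Full months from February 2062 through December 2064 contribute their day counts.
Then 19 days into January 2065.
Total: 3 + 28 + 31 + 30 + 31 + 30 + 31 + 31 + 30 + 31 + 30 + 31 + 31 + 28 + 31 + 30 + 31 + 30 + 31 + 31 + 30 + 31 + 30 + 31 + 31 + 29 + 31 + 30 + 31 + 30 + 31 + 31 + 30 + 31 + 30 + 31 + 19 = 1087.

1087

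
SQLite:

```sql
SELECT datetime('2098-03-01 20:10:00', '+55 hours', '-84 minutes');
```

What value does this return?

2098-03-04 01:46:00

+55 hours from 2098-03-01 20:10:00 is 2098-03-04 03:10:00 (crosses midnight).
84 minutes = 1h 24m; -84 minutes from 2098-03-04 03:10:00 is 2098-03-04 01:46:00.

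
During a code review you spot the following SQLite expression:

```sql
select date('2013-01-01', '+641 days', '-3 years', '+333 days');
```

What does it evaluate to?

Applying '+641 days' to 2013-01-01: counting 641 days forward gives 2014-10-04.
Adding -3 years to 2014-10-04 gives 2011-10-04.
Applying '+333 days' to 2011-10-04: counting 333 days forward gives 2012-09-01.

2012-09-01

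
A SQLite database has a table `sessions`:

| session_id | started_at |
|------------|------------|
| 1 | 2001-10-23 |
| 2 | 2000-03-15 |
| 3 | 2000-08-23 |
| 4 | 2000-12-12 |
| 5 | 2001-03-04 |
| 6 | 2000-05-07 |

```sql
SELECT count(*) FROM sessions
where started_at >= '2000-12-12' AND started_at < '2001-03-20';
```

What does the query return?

Rows in [2000-12-12, 2001-03-20): 2000-12-12, 2001-03-04 → 2 rows.

2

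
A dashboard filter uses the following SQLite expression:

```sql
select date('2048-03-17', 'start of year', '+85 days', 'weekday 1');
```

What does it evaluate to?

`start of year` rewinds 2048-03-17 to 2048-01-01.
Applying '+85 days' to 2048-01-01: counting 85 days forward gives 2048-03-26.
`weekday 1` advances to the next Monday; 2048-03-26 is a Thursday, so it moves forward to 2048-03-30.

2048-03-30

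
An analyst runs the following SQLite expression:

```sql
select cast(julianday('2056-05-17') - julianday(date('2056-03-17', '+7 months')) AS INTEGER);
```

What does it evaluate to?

-153

Adding +7 months to 2056-03-17 gives 2056-10-17.
14 days remain in May 2056 after the 17th (31 − 17).
June 2056: 30 days.
July 2056: 31 days.
August 2056: 31 days.
September 2056: 30 days.
Then 17 days into October 2056.
Total: 14 + 30 + 31 + 31 + 30 + 17 = 153.
The subtraction is earlier − later, so the result is −153 → -153.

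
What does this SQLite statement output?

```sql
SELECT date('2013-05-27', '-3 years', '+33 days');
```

Adding -3 years to 2013-05-27 gives 2010-05-27.
May 2010 has 31 days; 4 remain after the 27th, so 5 days reach 2010-06-01.
Advancing 28 more days within June lands on 2010-06-29.

2010-06-29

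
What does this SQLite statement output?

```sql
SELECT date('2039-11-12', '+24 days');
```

November 2039 has 30 days; 18 remain after the 12th, so 19 days reach 2039-12-01.
Advancing 5 more days within December lands on 2039-12-06.

2039-12-06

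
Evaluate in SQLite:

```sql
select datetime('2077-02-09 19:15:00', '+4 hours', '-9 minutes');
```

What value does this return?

2077-02-09 23:06:00

+4 hours from 2077-02-09 19:15:00 is 2077-02-09 23:15:00.
-9 minutes from 2077-02-09 23:15:00 is 2077-02-09 23:06:00.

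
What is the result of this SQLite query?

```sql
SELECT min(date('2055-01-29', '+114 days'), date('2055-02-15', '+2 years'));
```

date('2055-01-29', '+114 days') → 2055-05-23.
date('2055-02-15', '+2 years') → 2057-02-15.
Earlier of the two is 2055-05-23.

2055-05-23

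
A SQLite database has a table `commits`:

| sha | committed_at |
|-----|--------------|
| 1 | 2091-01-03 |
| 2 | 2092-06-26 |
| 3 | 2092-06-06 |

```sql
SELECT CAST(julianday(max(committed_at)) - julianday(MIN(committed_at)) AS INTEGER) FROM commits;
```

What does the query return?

MIN = 2091-01-03, MAX = 2092-06-26.
28 days remain in January 2091 after the 3rd (31 − 3).
Full months from February 2091 through May 2092 contribute their day counts.
Then 26 days into June 2092.
Total: 28 + 28 + 31 + 30 + 31 + 30 + 31 + 31 + 30 + 31 + 30 + 31 + 31 + 29 + 31 + 30 + 31 + 26 = 540.

540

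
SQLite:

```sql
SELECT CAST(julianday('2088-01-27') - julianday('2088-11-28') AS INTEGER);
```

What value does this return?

-306

4 days remain in January 2088 after the 27th (31 − 27).
Full months from February 2088 through October 2088 contribute their day counts.
Then 28 days into November 2088.
Total: 4 + 29 + 31 + 30 + 31 + 30 + 31 + 31 + 30 + 31 + 28 = 306.
The subtraction is earlier − later, so the result is −306 → -306.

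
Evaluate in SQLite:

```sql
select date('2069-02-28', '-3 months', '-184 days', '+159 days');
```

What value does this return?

2068-11-03

Adding -3 months to 2069-02-28 gives 2068-11-28.
Applying '-184 days' to 2068-11-28: counting 184 days back gives 2068-05-28.
Applying '+159 days' to 2068-05-28: counting 159 days forward gives 2068-11-03.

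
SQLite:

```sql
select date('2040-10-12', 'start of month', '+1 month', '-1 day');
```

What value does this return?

`start of month` rewinds 2040-10-12 to 2040-10-01.
Adding +1 month to 2040-10-01 gives 2040-11-01.
Going back 1 day from 2040-11-01 reaches 2040-10-31 (last day of October, 31 days).

2040-10-31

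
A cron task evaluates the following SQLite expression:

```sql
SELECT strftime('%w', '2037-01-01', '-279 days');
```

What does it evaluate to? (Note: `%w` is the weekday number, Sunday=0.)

First apply '-279 days': 2037-01-01 → 2036-03-28.
2036-03-28 is a Friday; with Sunday=0 that is 5.

5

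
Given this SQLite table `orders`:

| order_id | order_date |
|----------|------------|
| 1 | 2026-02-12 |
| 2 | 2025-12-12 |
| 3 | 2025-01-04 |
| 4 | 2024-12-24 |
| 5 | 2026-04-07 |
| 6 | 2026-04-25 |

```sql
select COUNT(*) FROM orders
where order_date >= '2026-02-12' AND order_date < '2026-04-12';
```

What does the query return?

2

Rows in [2026-02-12, 2026-04-12): 2026-02-12, 2026-04-07 → 2 rows.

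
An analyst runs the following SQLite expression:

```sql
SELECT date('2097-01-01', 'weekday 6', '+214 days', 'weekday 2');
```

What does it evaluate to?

2097-08-13

`weekday 6` advances to the next Saturday; 2097-01-01 is a Tuesday, so it moves forward to 2097-01-05.
Applying '+214 days' to 2097-01-05: counting 214 days forward gives 2097-08-07.
`weekday 2` advances to the next Tuesday; 2097-08-07 is a Wednesday, so it moves forward to 2097-08-13.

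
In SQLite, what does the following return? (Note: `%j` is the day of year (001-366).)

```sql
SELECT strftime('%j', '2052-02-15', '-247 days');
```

164

First apply '-247 days': 2052-02-15 → 2051-06-13.
Day-of-year for 2051-06-13: days since 2051-01-01 inclusive = 164, zero-padded to 164.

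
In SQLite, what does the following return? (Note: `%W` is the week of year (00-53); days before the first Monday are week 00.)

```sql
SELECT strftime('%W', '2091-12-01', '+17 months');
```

17

First apply '+17 months': 2091-12-01 → 2093-05-01.
2093-05-01 is a Friday. SQLite's %W counts Mondays since the year started; the result is 17.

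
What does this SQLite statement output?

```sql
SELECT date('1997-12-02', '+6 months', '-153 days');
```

1997-12-31

Adding +6 months to 1997-12-02 gives 1998-06-02.
Applying '-153 days' to 1998-06-02: counting 153 days back gives 1997-12-31.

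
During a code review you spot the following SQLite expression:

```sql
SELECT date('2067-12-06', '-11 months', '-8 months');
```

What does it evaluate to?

2066-05-06

Adding -11 months to 2067-12-06 gives 2067-01-06.
Adding -8 months to 2067-01-06 gives 2066-05-06.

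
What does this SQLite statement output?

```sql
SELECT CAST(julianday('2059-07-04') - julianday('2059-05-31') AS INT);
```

0 days remain in May 2059 after the 31st (31 − 31).
June 2059: 30 days.
Then 4 days into July 2059.
Total: 0 + 30 + 4 = 34.

34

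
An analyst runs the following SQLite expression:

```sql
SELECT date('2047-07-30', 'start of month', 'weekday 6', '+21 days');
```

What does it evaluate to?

`start of month` rewinds 2047-07-30 to 2047-07-01.
`weekday 6` advances to the next Saturday; 2047-07-01 is a Monday, so it moves forward to 2047-07-06.
Advancing 21 more days within July lands on 2047-07-27.

2047-07-27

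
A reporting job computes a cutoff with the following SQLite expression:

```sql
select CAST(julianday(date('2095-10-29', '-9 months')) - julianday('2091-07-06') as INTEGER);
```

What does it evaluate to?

1303

Adding -9 months to 2095-10-29 gives 2095-01-29.
25 days remain in July 2091 after the 6th (31 − 6).
Full months from August 2091 through December 2094 contribute their day counts.
Then 29 days into January 2095.
Total: 25 + 31 + 30 + 31 + 30 + 31 + 31 + 29 + 31 + 30 + 31 + 30 + 31 + 31 + 30 + 31 + 30 + 31 + 31 + 28 + 31 + 30 + 31 + 30 + 31 + 31 + 30 + 31 + 30 + 31 + 31 + 28 + 31 + 30 + 31 + 30 + 31 + 31 + 30 + 31 + 30 + 31 + 29 = 1303.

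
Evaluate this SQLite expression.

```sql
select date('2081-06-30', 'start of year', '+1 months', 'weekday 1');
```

2081-02-03

`start of year` rewinds 2081-06-30 to 2081-01-01.
Adding +1 month to 2081-01-01 gives 2081-02-01.
`weekday 1` advances to the next Monday; 2081-02-01 is a Saturday, so it moves forward to 2081-02-03.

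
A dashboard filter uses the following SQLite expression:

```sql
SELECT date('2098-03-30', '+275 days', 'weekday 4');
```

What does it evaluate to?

2099-01-01

Applying '+275 days' to 2098-03-30: counting 275 days forward gives 2098-12-30.
`weekday 4` advances to the next Thursday; 2098-12-30 is a Tuesday, so it moves forward to 2099-01-01.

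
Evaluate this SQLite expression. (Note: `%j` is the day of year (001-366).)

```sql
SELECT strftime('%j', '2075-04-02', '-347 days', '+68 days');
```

First apply '-347 days', '+68 days': 2075-04-02 → 2074-06-27.
Day-of-year for 2074-06-27: days since 2074-01-01 inclusive = 178, zero-padded to 178.

178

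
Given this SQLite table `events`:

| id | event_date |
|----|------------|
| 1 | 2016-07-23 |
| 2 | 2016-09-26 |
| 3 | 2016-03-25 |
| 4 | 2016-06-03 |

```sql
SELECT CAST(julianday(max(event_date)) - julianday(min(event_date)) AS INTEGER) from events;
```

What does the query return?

MIN = 2016-03-25, MAX = 2016-09-26.
6 days remain in March 2016 after the 25th (31 − 25).
April 2016: 30 days.
May 2016: 31 days.
June 2016: 30 days.
July 2016: 31 days.
August 2016: 31 days.
Then 26 days into September 2016.
Total: 6 + 30 + 31 + 30 + 31 + 31 + 26 = 185.

185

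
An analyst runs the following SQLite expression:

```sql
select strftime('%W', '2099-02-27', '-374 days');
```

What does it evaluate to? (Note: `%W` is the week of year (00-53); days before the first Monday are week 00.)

First apply '-374 days': 2099-02-27 → 2098-02-18.
2098-02-18 is a Tuesday. SQLite's %W counts Mondays since the year started; the result is 07.

07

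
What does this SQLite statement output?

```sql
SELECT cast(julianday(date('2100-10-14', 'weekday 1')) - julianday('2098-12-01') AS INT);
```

`weekday 1` advances to the next Monday; 2100-10-14 is a Thursday, so it moves forward to 2100-10-18.
30 days remain in December 2098 after the 1st (31 − 1).
Full months from January 2099 through September 2100 contribute their day counts.
Then 18 days into October 2100.
Total: 30 + 31 + 28 + 31 + 30 + 31 + 30 + 31 + 31 + 30 + 31 + 30 + 31 + 31 + 28 + 31 + 30 + 31 + 30 + 31 + 31 + 30 + 18 = 686.

686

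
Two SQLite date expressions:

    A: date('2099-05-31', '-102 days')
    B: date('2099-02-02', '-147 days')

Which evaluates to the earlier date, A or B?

B

A = 2099-02-18.
B = 2098-09-08.
B is earlier.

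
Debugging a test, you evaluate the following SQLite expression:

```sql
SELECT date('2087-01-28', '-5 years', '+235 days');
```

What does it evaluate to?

Adding -5 years to 2087-01-28 gives 2082-01-28.
Applying '+235 days' to 2082-01-28: counting 235 days forward gives 2082-09-20.

2082-09-20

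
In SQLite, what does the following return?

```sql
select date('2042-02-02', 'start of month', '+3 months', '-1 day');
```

2042-04-30

`start of month` rewinds 2042-02-02 to 2042-02-01.
Adding +3 months to 2042-02-01 gives 2042-05-01.
Going back 1 day from 2042-05-01 reaches 2042-04-30 (last day of April, 30 days).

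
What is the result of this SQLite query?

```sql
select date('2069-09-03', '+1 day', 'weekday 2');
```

Advancing 1 more day within September lands on 2069-09-04.
`weekday 2` advances to the next Tuesday; 2069-09-04 is a Wednesday, so it moves forward to 2069-09-10.

2069-09-10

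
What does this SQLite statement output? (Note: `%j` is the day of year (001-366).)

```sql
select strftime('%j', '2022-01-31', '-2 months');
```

First apply '-2 months': 2022-01-31 → 2021-12-01.
Day-of-year for 2021-12-01: days since 2021-01-01 inclusive = 335, zero-padded to 335.

335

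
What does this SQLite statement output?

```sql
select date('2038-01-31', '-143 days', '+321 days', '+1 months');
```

Applying '-143 days' to 2038-01-31: counting 143 days back gives 2037-09-10.
Applying '+321 days' to 2037-09-10: counting 321 days forward gives 2038-07-28.
Adding +1 month to 2038-07-28 gives 2038-08-28.

2038-08-28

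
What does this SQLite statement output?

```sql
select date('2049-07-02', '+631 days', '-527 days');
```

Applying '+631 days' to 2049-07-02: counting 631 days forward gives 2051-03-25.
Applying '-527 days' to 2051-03-25: counting 527 days back gives 2049-10-14.

2049-10-14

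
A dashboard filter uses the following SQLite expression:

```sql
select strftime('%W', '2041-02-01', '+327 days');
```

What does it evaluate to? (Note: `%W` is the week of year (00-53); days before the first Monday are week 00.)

First apply '+327 days': 2041-02-01 → 2041-12-25.
2041-12-25 is a Wednesday. SQLite's %W counts Mondays since the year started; the result is 51.

51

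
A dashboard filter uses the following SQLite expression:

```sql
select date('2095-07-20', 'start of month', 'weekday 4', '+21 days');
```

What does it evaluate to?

2095-07-28

`start of month` rewinds 2095-07-20 to 2095-07-01.
`weekday 4` advances to the next Thursday; 2095-07-01 is a Friday, so it moves forward to 2095-07-07.
Advancing 21 more days within July lands on 2095-07-28.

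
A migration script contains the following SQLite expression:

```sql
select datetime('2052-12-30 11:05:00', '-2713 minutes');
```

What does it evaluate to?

2713 minutes = 45h 13m; -2713 minutes from 2052-12-30 11:05:00 is 2052-12-28 13:52:00 (crosses midnight).

2052-12-28 13:52:00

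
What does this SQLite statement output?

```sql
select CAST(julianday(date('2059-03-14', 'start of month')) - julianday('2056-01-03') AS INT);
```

`start of month` rewinds 2059-03-14 to 2059-03-01.
28 days remain in January 2056 after the 3rd (31 − 3).
Full months from February 2056 through February 2059 contribute their day counts.
Then 1 day into March 2059.
Total: 28 + 29 + 31 + 30 + 31 + 30 + 31 + 31 + 30 + 31 + 30 + 31 + 31 + 28 + 31 + 30 + 31 + 30 + 31 + 31 + 30 + 31 + 30 + 31 + 31 + 28 + 31 + 30 + 31 + 30 + 31 + 31 + 30 + 31 + 30 + 31 + 31 + 28 + 1 = 1153.

1153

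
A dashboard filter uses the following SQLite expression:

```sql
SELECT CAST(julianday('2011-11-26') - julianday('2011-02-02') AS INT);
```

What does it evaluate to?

26 days remain in February 2011 after the 2nd (28 − 2).
Full months from March 2011 through October 2011 contribute their day counts.
Then 26 days into November 2011.
Total: 26 + 31 + 30 + 31 + 30 + 31 + 31 + 30 + 31 + 26 = 297.

297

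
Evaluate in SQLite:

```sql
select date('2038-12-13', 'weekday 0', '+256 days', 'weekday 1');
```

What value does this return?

`weekday 0` advances to the next Sunday; 2038-12-13 is a Monday, so it moves forward to 2038-12-19.
Applying '+256 days' to 2038-12-19: counting 256 days forward gives 2039-09-01.
`weekday 1` advances to the next Monday; 2039-09-01 is a Thursday, so it moves forward to 2039-09-05.

2039-09-05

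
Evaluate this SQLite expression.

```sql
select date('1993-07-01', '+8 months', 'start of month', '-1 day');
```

1994-02-28

Adding +8 months to 1993-07-01 gives 1994-03-01.
`start of month` rewinds 1994-03-01 to 1994-03-01.
Going back 1 day from 1994-03-01 reaches 1994-02-28 (last day of February, 28 days).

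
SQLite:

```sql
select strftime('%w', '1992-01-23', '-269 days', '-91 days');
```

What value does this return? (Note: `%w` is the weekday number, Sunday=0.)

1

First apply '-269 days', '-91 days': 1992-01-23 → 1991-01-28.
1991-01-28 is a Monday; with Sunday=0 that is 1.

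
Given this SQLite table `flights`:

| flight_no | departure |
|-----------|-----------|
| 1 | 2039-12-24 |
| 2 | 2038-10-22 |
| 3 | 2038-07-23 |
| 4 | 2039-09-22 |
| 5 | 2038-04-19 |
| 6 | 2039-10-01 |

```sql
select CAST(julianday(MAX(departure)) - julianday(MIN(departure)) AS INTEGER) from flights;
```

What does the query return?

614

MIN = 2038-04-19, MAX = 2039-12-24.
11 days remain in April 2038 after the 19th (30 − 19).
Full months from May 2038 through November 2039 contribute their day counts.
Then 24 days into December 2039.
Total: 11 + 31 + 30 + 31 + 31 + 30 + 31 + 30 + 31 + 31 + 28 + 31 + 30 + 31 + 30 + 31 + 31 + 30 + 31 + 30 + 24 = 614.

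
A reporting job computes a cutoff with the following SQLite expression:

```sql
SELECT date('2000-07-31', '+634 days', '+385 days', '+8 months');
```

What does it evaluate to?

2004-01-16

Applying '+634 days' to 2000-07-31: counting 634 days forward gives 2002-04-26.
Applying '+385 days' to 2002-04-26: counting 385 days forward gives 2003-05-16.
Adding +8 months to 2003-05-16 gives 2004-01-16.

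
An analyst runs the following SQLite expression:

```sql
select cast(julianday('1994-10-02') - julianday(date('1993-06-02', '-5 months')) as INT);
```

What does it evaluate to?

Adding -5 months to 1993-06-02 gives 1993-01-02.
29 days remain in January 1993 after the 2nd (31 − 2).
Full months from February 1993 through September 1994 contribute their day counts.
Then 2 days into October 1994.
Total: 29 + 28 + 31 + 30 + 31 + 30 + 31 + 31 + 30 + 31 + 30 + 31 + 31 + 28 + 31 + 30 + 31 + 30 + 31 + 31 + 30 + 2 = 638.

638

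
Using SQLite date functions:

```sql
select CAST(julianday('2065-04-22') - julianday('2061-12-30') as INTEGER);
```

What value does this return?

1 day remains in December 2061 after the 30th (31 − 30).
Full months from January 2062 through March 2065 contribute their day counts.
Then 22 days into April 2065.
Total: 1 + 31 + 28 + 31 + 30 + 31 + 30 + 31 + 31 + 30 + 31 + 30 + 31 + 31 + 28 + 31 + 30 + 31 + 30 + 31 + 31 + 30 + 31 + 30 + 31 + 31 + 29 + 31 + 30 + 31 + 30 + 31 + 31 + 30 + 31 + 30 + 31 + 31 + 28 + 31 + 22 = 1209.

1209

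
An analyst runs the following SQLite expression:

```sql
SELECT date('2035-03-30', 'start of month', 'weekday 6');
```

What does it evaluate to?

`start of month` rewinds 2035-03-30 to 2035-03-01.
`weekday 6` advances to the next Saturday; 2035-03-01 is a Thursday, so it moves forward to 2035-03-03.

2035-03-03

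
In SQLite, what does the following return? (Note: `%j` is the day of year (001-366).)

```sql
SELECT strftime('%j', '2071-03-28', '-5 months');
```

First apply '-5 months': 2071-03-28 → 2070-10-28.
Day-of-year for 2070-10-28: days since 2070-01-01 inclusive = 301, zero-padded to 301.

301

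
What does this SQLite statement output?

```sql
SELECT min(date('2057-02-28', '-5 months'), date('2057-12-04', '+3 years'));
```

2056-09-28

date('2057-02-28', '-5 months') → 2056-09-28.
date('2057-12-04', '+3 years') → 2060-12-04.
Earlier of the two is 2056-09-28.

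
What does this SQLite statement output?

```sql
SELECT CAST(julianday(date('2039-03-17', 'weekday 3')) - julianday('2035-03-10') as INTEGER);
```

1474

`weekday 3` advances to the next Wednesday; 2039-03-17 is a Thursday, so it moves forward to 2039-03-23.
21 days remain in March 2035 after the 10th (31 − 10).
Full months from April 2035 through February 2039 contribute their day counts.
Then 23 days into March 2039.
Total: 21 + 30 + 31 + 30 + 31 + 31 + 30 + 31 + 30 + 31 + 31 + 29 + 31 + 30 + 31 + 30 + 31 + 31 + 30 + 31 + 30 + 31 + 31 + 28 + 31 + 30 + 31 + 30 + 31 + 31 + 30 + 31 + 30 + 31 + 31 + 28 + 31 + 30 + 31 + 30 + 31 + 31 + 30 + 31 + 30 + 31 + 31 + 28 + 23 = 1474.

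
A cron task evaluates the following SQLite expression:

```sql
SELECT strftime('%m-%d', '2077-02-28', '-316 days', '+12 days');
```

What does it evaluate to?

First apply '-316 days', '+12 days': 2077-02-28 → 2076-04-30.
`%m-%d` extracts the month-day: 04-30.

04-30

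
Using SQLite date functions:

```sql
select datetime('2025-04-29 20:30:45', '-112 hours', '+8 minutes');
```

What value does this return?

-112 hours from 2025-04-29 20:30:45 is 2025-04-25 04:30:45 (crosses midnight).
+8 minutes from 2025-04-25 04:30:45 is 2025-04-25 04:38:45.

2025-04-25 04:38:45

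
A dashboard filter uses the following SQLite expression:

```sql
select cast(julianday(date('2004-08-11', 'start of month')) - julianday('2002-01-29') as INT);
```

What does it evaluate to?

915

`start of month` rewinds 2004-08-11 to 2004-08-01.
2 days remain in January 2002 after the 29th (31 − 29).
Full months from February 2002 through July 2004 contribute their day counts.
Then 1 day into August 2004.
Total: 2 + 28 + 31 + 30 + 31 + 30 + 31 + 31 + 30 + 31 + 30 + 31 + 31 + 28 + 31 + 30 + 31 + 30 + 31 + 31 + 30 + 31 + 30 + 31 + 31 + 29 + 31 + 30 + 31 + 30 + 31 + 1 = 915.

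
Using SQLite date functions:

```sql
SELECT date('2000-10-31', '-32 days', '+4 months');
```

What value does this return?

2001-01-29

Going back 31 days from 2000-10-31 reaches 2000-09-30 (last day of September, 30 days).
Going back 1 day within September lands on 2000-09-29.
Adding +4 months to 2000-09-29 gives 2001-01-29.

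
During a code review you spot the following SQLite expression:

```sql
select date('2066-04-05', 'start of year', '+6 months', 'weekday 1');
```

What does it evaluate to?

2066-07-05

`start of year` rewinds 2066-04-05 to 2066-01-01.
Adding +6 months to 2066-01-01 gives 2066-07-01.
`weekday 1` advances to the next Monday; 2066-07-01 is a Thursday, so it moves forward to 2066-07-05.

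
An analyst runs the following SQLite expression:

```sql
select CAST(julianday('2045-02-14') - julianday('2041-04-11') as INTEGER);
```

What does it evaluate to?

19 days remain in April 2041 after the 11th (30 − 11).
Full months from May 2041 through January 2045 contribute their day counts.
Then 14 days into February 2045.
Total: 19 + 31 + 30 + 31 + 31 + 30 + 31 + 30 + 31 + 31 + 28 + 31 + 30 + 31 + 30 + 31 + 31 + 30 + 31 + 30 + 31 + 31 + 28 + 31 + 30 + 31 + 30 + 31 + 31 + 30 + 31 + 30 + 31 + 31 + 29 + 31 + 30 + 31 + 30 + 31 + 31 + 30 + 31 + 30 + 31 + 31 + 14 = 1405.

1405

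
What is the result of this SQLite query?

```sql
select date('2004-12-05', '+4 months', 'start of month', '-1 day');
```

2005-03-31

Adding +4 months to 2004-12-05 gives 2005-04-05.
`start of month` rewinds 2005-04-05 to 2005-04-01.
Going back 1 day from 2005-04-01 reaches 2005-03-31 (last day of March, 31 days).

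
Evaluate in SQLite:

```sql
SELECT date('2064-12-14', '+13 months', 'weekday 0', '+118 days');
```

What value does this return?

Adding +13 months to 2064-12-14 gives 2066-01-14.
`weekday 0` advances to the next Sunday; 2066-01-14 is a Thursday, so it moves forward to 2066-01-17.
Applying '+118 days' to 2066-01-17: counting 118 days forward gives 2066-05-15.

2066-05-15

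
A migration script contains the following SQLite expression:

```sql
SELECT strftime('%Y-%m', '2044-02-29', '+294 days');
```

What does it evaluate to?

2044-12

First apply '+294 days': 2044-02-29 → 2044-12-19.
`%Y-%m` extracts the year-month: 2044-12.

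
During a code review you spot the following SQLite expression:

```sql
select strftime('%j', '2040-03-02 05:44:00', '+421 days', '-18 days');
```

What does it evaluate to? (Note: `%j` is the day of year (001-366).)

First apply '+421 days', '-18 days': 2040-03-02 05:44:00 → 2041-04-09 05:44:00.
Day-of-year for 2041-04-09: days since 2041-01-01 inclusive = 99, zero-padded to 099.

099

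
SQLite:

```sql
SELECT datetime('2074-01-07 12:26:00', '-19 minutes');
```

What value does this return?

2074-01-07 12:07:00

-19 minutes from 2074-01-07 12:26:00 is 2074-01-07 12:07:00.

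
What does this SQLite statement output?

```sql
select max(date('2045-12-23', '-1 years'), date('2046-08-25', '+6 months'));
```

2047-02-25

date('2045-12-23', '-1 years') → 2044-12-23.
date('2046-08-25', '+6 months') → 2047-02-25.
Later of the two is 2047-02-25.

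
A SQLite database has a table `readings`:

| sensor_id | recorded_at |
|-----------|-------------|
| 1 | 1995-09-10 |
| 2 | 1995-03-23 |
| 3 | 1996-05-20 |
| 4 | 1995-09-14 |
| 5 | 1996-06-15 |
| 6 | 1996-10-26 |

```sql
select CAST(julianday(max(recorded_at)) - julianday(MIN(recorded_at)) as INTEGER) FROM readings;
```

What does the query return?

MIN = 1995-03-23, MAX = 1996-10-26.
8 days remain in March 1995 after the 23rd (31 − 23).
Full months from April 1995 through September 1996 contribute their day counts.
Then 26 days into October 1996.
Total: 8 + 30 + 31 + 30 + 31 + 31 + 30 + 31 + 30 + 31 + 31 + 29 + 31 + 30 + 31 + 30 + 31 + 31 + 30 + 26 = 583.

583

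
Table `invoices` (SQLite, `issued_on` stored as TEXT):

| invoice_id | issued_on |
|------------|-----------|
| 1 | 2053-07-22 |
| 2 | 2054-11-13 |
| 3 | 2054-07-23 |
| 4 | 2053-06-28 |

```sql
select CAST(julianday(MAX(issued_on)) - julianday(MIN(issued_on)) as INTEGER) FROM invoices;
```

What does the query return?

MIN = 2053-06-28, MAX = 2054-11-13.
2 days remain in June 2053 after the 28th (30 − 28).
Full months from July 2053 through October 2054 contribute their day counts.
Then 13 days into November 2054.
Total: 2 + 31 + 31 + 30 + 31 + 30 + 31 + 31 + 28 + 31 + 30 + 31 + 30 + 31 + 31 + 30 + 31 + 13 = 503.

503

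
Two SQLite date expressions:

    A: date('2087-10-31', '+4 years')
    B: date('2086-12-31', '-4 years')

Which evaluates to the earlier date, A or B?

A = 2091-10-31.
B = 2082-12-31.
B is earlier.

B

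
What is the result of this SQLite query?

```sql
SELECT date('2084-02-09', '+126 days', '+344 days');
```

2085-05-24

Applying '+126 days' to 2084-02-09: counting 126 days forward gives 2084-06-14.
Applying '+344 days' to 2084-06-14: counting 344 days forward gives 2085-05-24.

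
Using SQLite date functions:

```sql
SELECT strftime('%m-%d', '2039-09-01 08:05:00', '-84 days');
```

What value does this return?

First apply '-84 days': 2039-09-01 08:05:00 → 2039-06-09 08:05:00.
`%m-%d` extracts the month-day: 06-09.

06-09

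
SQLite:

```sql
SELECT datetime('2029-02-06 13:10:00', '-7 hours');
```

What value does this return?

-7 hours from 2029-02-06 13:10:00 is 2029-02-06 06:10:00.

2029-02-06 06:10:00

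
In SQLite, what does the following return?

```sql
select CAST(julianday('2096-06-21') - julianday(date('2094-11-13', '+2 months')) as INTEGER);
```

Adding +2 months to 2094-11-13 gives 2095-01-13.
18 days remain in January 2095 after the 13th (31 − 13).
Full months from February 2095 through May 2096 contribute their day counts.
Then 21 days into June 2096.
Total: 18 + 28 + 31 + 30 + 31 + 30 + 31 + 31 + 30 + 31 + 30 + 31 + 31 + 29 + 31 + 30 + 31 + 21 = 525.

525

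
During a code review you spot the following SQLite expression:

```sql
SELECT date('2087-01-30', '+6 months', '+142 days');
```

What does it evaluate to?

2087-12-19

Adding +6 months to 2087-01-30 gives 2087-07-30.
Applying '+142 days' to 2087-07-30: counting 142 days forward gives 2087-12-19.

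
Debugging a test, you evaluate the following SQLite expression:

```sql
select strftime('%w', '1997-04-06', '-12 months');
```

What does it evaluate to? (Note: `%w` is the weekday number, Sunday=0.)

First apply '-12 months': 1997-04-06 → 1996-04-06.
1996-04-06 is a Saturday; with Sunday=0 that is 6.

6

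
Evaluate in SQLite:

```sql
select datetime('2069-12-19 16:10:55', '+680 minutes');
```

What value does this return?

2069-12-20 03:30:55

680 minutes = 11h 20m; +680 minutes from 2069-12-19 16:10:55 is 2069-12-20 03:30:55 (crosses midnight).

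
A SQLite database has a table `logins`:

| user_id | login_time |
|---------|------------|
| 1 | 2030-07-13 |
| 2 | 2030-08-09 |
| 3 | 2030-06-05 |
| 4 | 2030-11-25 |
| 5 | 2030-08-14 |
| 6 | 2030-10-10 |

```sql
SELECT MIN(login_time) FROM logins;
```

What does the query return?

2030-06-05

MIN over {2030-06-05, 2030-07-13, 2030-08-09, 2030-08-14, 2030-10-10, 2030-11-25}.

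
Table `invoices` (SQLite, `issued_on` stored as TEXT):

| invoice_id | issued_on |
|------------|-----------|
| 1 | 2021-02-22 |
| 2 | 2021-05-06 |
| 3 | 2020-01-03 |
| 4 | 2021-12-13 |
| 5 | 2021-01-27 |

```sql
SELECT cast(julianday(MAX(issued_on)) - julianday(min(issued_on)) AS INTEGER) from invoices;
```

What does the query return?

MIN = 2020-01-03, MAX = 2021-12-13.
28 days remain in January 2020 after the 3rd (31 − 3).
Full months from February 2020 through November 2021 contribute their day counts.
Then 13 days into December 2021.
Total: 28 + 29 + 31 + 30 + 31 + 30 + 31 + 31 + 30 + 31 + 30 + 31 + 31 + 28 + 31 + 30 + 31 + 30 + 31 + 31 + 30 + 31 + 30 + 13 = 710.

710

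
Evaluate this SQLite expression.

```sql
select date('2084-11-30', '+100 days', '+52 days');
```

2085-05-01

Applying '+100 days' to 2084-11-30: counting 100 days forward gives 2085-03-10.
Applying '+52 days' to 2085-03-10: counting 52 days forward gives 2085-05-01.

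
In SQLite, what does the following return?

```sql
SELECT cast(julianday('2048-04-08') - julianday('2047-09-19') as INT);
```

11 days remain in September 2047 after the 19th (30 − 19).
Full months from October 2047 through March 2048 contribute their day counts.
Then 8 days into April 2048.
Total: 11 + 31 + 30 + 31 + 31 + 29 + 31 + 8 = 202.

202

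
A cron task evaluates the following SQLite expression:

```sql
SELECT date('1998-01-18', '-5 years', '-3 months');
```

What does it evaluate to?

1992-10-18

Adding -5 years to 1998-01-18 gives 1993-01-18.
Adding -3 months to 1993-01-18 gives 1992-10-18.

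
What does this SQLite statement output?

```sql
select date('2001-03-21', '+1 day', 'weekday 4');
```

2001-03-22

Advancing 1 more day within March lands on 2001-03-22.
`weekday 4` advances to the next Thursday; 2001-03-22 is already a Thursday, so it stays at 2001-03-22.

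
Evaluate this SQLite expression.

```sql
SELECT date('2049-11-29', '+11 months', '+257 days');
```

2051-07-13

Adding +11 months to 2049-11-29 gives 2050-10-29.
Applying '+257 days' to 2050-10-29: counting 257 days forward gives 2051-07-13.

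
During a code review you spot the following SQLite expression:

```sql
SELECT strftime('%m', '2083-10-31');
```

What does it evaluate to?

10

`%m` extracts the 2-digit month (01-12): 10.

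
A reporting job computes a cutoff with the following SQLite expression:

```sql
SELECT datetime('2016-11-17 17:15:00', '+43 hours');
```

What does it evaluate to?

+43 hours from 2016-11-17 17:15:00 is 2016-11-19 12:15:00 (crosses midnight).

2016-11-19 12:15:00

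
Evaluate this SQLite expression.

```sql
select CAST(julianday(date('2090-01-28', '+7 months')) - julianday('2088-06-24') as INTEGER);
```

795

Adding +7 months to 2090-01-28 gives 2090-08-28.
6 days remain in June 2088 after the 24th (30 − 24).
Full months from July 2088 through July 2090 contribute their day counts.
Then 28 days into August 2090.
Total: 6 + 31 + 31 + 30 + 31 + 30 + 31 + 31 + 28 + 31 + 30 + 31 + 30 + 31 + 31 + 30 + 31 + 30 + 31 + 31 + 28 + 31 + 30 + 31 + 30 + 31 + 28 = 795.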